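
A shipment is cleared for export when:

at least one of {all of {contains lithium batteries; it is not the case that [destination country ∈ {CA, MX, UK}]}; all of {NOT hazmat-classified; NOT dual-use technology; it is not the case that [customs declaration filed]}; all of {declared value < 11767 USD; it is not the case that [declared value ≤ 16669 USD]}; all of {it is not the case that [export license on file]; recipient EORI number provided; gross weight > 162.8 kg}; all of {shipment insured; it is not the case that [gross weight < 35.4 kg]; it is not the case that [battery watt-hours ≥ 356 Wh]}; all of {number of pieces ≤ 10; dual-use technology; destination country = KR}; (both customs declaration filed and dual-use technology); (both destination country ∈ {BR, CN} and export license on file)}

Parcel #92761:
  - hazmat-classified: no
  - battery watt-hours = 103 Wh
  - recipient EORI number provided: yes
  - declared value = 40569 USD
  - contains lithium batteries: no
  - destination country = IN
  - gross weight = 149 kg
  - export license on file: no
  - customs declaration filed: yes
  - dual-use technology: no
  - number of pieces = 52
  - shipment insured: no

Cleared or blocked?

Atomic conditions:
  contains lithium batteries: no → false
  destination country ∈ {CA, MX, UK}: IN is not in the set → false
  NOT hazmat-classified: no → true
  NOT dual-use technology: no → true
  customs declaration filed: yes → true
  declared value < 11767 USD: 40569 < 11767 is false
  declared value ≤ 16669 USD: 40569 ≤ 16669 is false
  export license on file: no → false
  recipient EORI number provided: yes → true
  gross weight > 162.8 kg: 149 > 162.8 is false
  shipment insured: no → false
  gross weight < 35.4 kg: 149 < 35.4 is false
  battery watt-hours ≥ 356 Wh: 103 ≥ 356 is false
  number of pieces ≤ 10: 52 ≤ 10 is false
  dual-use technology: no → false
  destination country = KR: IN == KR is false
  destination country ∈ {BR, CN}: IN is not in the set → false
Combine:
[1.2] NOT false = true
[1] false AND true = false
[2.3] NOT true = false
[2] true AND true AND false = false
[3.2] NOT false = true
[3] false AND true = false
[4.1] NOT false = true
[4] true AND true AND false = false
[5.2] NOT false = true
[5.3] NOT false = true
[5] false AND true AND true = false
[6] false AND false AND false = false
[7] true AND false = false
[8] false AND false = false
[root] false OR false OR false OR false OR false OR false OR false OR false = false
Overall: false → blocked

Blocked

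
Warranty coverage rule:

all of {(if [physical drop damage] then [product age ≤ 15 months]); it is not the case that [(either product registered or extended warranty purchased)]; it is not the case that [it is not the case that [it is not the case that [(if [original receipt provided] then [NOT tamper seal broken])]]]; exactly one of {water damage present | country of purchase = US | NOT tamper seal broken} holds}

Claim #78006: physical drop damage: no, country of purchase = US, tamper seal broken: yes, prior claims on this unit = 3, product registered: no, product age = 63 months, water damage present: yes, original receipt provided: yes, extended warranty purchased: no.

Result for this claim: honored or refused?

Atomic conditions:
  physical drop damage: no → false
  product age ≤ 15 months: 63 ≤ 15 is false
  product registered: no → false
  extended warranty purchased: no → false
  original receipt provided: yes → true
  NOT tamper seal broken: yes → false
  water damage present: yes → true
  country of purchase = US: US == US is true
Combine:
[1] false → false (antecedent false ⇒ implication holds) = true
[2.1] false OR false = false
[2] NOT false = true
[3.1.1.1] true → false = false
[3.1.1] NOT false = true
[3.1] NOT true = false
[3] NOT false = true
[4] exactly-one(true, true, false) = false
[root] true AND true AND true AND false = false
Overall: false → refused

Refused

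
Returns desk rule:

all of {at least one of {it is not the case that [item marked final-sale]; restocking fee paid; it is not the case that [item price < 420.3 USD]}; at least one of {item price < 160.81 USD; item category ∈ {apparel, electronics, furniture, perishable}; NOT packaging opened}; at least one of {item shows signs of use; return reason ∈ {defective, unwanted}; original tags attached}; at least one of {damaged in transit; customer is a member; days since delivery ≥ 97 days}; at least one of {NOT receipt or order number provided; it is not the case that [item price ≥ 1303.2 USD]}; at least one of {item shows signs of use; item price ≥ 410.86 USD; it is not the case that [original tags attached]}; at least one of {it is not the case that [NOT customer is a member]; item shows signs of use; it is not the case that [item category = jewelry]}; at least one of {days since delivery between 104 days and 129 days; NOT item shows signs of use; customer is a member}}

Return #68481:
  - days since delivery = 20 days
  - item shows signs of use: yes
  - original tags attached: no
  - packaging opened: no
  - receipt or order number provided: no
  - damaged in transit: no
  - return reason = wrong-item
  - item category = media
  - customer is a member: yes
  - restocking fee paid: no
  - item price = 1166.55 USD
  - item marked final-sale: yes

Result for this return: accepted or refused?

Accepted

Atomic conditions:
  item marked final-sale: yes → true
  restocking fee paid: no → false
  item price < 420.3 USD: 1166.55 < 420.3 is false
  item price < 160.81 USD: 1166.55 < 160.81 is false
  item category ∈ {apparel, electronics, furniture, perishable}: media is not in the set → false
  NOT packaging opened: no → true
  item shows signs of use: yes → true
  return reason ∈ {defective, unwanted}: wrong-item is not in the set → false
  original tags attached: no → false
  damaged in transit: no → false
  customer is a member: yes → true
  days since delivery ≥ 97 days: 20 ≥ 97 is false
  NOT receipt or order number provided: no → true
  item price ≥ 1303.2 USD: 1166.55 ≥ 1303.2 is false
  item price ≥ 410.86 USD: 1166.55 ≥ 410.86 is true
  NOT customer is a member: yes → false
  item category = jewelry: media == jewelry is false
  days since delivery between 104 days and 129 days: 20 in [104, 129] is false
  NOT item shows signs of use: yes → false
Combine:
[1.1] NOT true = false
[1.3] NOT false = true
[1] false OR false OR true = true
[2] false OR false OR true = true
[3] true OR false OR false = true
[4] false OR true OR false = true
[5.2] NOT false = true
[5] true OR true = true
[6.3] NOT false = true
[6] true OR true OR true = true
[7.1] NOT false = true
[7.3] NOT false = true
[7] true OR true OR true = true
[8] false OR false OR true = true
[root] true AND true AND true AND true AND true AND true AND true AND true = true
Overall: true → accepted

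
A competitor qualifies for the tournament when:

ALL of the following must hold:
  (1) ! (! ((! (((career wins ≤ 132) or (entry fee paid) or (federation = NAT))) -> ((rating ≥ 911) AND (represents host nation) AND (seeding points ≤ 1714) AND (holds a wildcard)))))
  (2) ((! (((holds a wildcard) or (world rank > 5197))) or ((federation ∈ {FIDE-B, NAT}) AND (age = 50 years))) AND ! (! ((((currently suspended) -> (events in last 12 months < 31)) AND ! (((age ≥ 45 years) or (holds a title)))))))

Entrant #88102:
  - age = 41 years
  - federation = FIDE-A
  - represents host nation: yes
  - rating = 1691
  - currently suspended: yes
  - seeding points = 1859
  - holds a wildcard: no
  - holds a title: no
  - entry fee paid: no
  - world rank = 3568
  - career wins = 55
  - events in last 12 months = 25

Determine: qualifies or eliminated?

Atomic conditions:
  career wins ≤ 132: 55 ≤ 132 is true
  entry fee paid: no → false
  federation = NAT: FIDE-A == NAT is false
  rating ≥ 911: 1691 ≥ 911 is true
  represents host nation: yes → true
  seeding points ≤ 1714: 1859 ≤ 1714 is false
  holds a wildcard: no → false
  world rank > 5197: 3568 > 5197 is false
  federation ∈ {FIDE-B, NAT}: FIDE-A is not in the set → false
  age = 50 years: 41 == 50 is false
  currently suspended: yes → true
  events in last 12 months < 31: 25 < 31 is true
  age ≥ 45 years: 41 ≥ 45 is false
  holds a title: no → false
Combine:
[1.1.1.1.1] true OR false OR false = true
[1.1.1.1] NOT true = false
[1.1.1.2] true AND true AND false AND false = false
[1.1.1] false → false (antecedent false ⇒ implication holds) = true
[1.1] NOT true = false
[1] NOT false = true
[2.1.1.1] false OR false = false
[2.1.1] NOT false = true
[2.1.2] false AND false = false
[2.1] true OR false = true
[2.2.1.1.1] true → true = true
[2.2.1.1.2.1] false OR false = false
[2.2.1.1.2] NOT false = true
[2.2.1.1] true AND true = true
[2.2.1] NOT true = false
[2.2] NOT false = true
[2] true AND true = true
[root] true AND true = true
Overall: true → qualifies

Qualifies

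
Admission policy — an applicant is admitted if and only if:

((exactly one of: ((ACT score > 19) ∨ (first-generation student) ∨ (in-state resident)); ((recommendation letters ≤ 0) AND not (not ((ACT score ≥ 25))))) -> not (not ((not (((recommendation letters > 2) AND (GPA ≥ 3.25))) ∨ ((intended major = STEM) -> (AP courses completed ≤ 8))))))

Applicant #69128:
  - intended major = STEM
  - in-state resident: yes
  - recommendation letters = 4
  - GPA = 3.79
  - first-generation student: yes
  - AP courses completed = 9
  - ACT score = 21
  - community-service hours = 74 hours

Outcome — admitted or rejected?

Atomic conditions:
  ACT score > 19: 21 > 19 is true
  first-generation student: yes → true
  in-state resident: yes → true
  recommendation letters ≤ 0: 4 ≤ 0 is false
  ACT score ≥ 25: 21 ≥ 25 is false
  recommendation letters > 2: 4 > 2 is true
  GPA ≥ 3.25: 3.79 ≥ 3.25 is true
  intended major = STEM: STEM == STEM is true
  AP courses completed ≤ 8: 9 ≤ 8 is false
Combine:
[1.1] true OR true OR true = true
[1.2.2.1] NOT false = true
[1.2.2] NOT true = false
[1.2] false AND false = false
[1] exactly-one(true, false) = true
[2.1.1.1.1] true AND true = true
[2.1.1.1] NOT true = false
[2.1.1.2] true → false = false
[2.1.1] false OR false = false
[2.1] NOT false = true
[2] NOT true = false
[root] true → false = false
Overall: false → rejected

Rejected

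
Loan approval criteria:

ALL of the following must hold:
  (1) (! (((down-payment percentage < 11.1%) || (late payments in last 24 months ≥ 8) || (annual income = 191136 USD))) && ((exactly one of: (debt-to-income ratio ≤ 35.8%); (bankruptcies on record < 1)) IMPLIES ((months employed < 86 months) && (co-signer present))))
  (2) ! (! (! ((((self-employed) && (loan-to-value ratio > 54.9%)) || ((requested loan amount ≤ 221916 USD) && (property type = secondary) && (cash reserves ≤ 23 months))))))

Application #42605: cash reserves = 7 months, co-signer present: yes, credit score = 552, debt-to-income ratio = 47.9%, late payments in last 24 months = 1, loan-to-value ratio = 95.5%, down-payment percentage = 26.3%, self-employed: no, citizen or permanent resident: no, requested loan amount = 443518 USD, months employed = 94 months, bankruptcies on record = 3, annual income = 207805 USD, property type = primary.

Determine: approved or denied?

Atomic conditions:
  down-payment percentage < 11.1%: 26.3 < 11.1 is false
  late payments in last 24 months ≥ 8: 1 ≥ 8 is false
  annual income = 191136 USD: 207805 == 191136 is false
  debt-to-income ratio ≤ 35.8%: 47.9 ≤ 35.8 is false
  bankruptcies on record < 1: 3 < 1 is false
  months employed < 86 months: 94 < 86 is false
  co-signer present: yes → true
  self-employed: no → false
  loan-to-value ratio > 54.9%: 95.5 > 54.9 is true
  requested loan amount ≤ 221916 USD: 443518 ≤ 221916 is false
  property type = secondary: primary == secondary is false
  cash reserves ≤ 23 months: 7 ≤ 23 is true
Combine:
[1.1.1] false OR false OR false = false
[1.1] NOT false = true
[1.2.1] exactly-one(false, false) = false
[1.2.2] false AND true = false
[1.2] false → false (antecedent false ⇒ implication holds) = true
[1] true AND true = true
[2.1.1.1.1] false AND true = false
[2.1.1.1.2] false AND false AND true = false
[2.1.1.1] false OR false = false
[2.1.1] NOT false = true
[2.1] NOT true = false
[2] NOT false = true
[root] true AND true = true
Overall: true → approved

Approved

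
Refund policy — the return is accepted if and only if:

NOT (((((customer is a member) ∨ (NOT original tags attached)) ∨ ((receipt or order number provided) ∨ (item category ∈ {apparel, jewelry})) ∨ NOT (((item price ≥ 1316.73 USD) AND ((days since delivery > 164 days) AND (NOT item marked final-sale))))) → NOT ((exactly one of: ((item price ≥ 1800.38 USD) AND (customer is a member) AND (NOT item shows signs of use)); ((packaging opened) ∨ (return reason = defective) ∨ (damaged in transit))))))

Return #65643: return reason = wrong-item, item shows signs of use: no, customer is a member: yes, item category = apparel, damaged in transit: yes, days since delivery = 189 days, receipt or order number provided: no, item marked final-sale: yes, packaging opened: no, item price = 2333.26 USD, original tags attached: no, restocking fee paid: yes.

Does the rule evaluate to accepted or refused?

Atomic conditions:
  customer is a member: yes → true
  NOT original tags attached: no → true
  receipt or order number provided: no → false
  item category ∈ {apparel, jewelry}: apparel is in the set → true
  item price ≥ 1316.73 USD: 2333.26 ≥ 1316.73 is true
  days since delivery > 164 days: 189 > 164 is true
  NOT item marked final-sale: yes → false
  item price ≥ 1800.38 USD: 2333.26 ≥ 1800.38 is true
  NOT item shows signs of use: no → true
  packaging opened: no → false
  return reason = defective: wrong-item == defective is false
  damaged in transit: yes → true
Combine:
[1.1.1] true OR true = true
[1.1.2] false OR true = true
[1.1.3.1.2] true AND false = false
[1.1.3.1] true AND false = false
[1.1.3] NOT false = true
[1.1] true OR true OR true = true
[1.2.1.1] true AND true AND true = true
[1.2.1.2] false OR false OR true = true
[1.2.1] exactly-one(true, true) = false
[1.2] NOT false = true
[1] true → true = true
[root] NOT true = false
Overall: false → refused

Refused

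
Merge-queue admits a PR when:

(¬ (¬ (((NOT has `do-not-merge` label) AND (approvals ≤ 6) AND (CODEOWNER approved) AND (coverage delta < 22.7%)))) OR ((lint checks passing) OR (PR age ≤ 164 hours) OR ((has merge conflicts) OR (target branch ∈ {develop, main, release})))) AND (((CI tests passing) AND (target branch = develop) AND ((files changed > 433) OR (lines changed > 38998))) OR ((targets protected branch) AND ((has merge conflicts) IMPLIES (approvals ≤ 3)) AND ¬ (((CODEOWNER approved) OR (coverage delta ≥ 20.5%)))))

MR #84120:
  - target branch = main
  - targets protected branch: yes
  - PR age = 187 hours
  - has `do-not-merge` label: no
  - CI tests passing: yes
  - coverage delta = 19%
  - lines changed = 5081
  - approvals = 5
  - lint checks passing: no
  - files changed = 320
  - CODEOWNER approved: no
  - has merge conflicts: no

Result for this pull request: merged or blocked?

Atomic conditions:
  NOT has `do-not-merge` label: no → true
  approvals ≤ 6: 5 ≤ 6 is true
  CODEOWNER approved: no → false
  coverage delta < 22.7%: 19 < 22.7 is true
  lint checks passing: no → false
  PR age ≤ 164 hours: 187 ≤ 164 is false
  has merge conflicts: no → false
  target branch ∈ {develop, main, release}: main is in the set → true
  CI tests passing: yes → true
  target branch = develop: main == develop is false
  files changed > 433: 320 > 433 is false
  lines changed > 38998: 5081 > 38998 is false
  targets protected branch: yes → true
  approvals ≤ 3: 5 ≤ 3 is false
  coverage delta ≥ 20.5%: 19 ≥ 20.5 is false
Combine:
[1.1.1.1] true AND true AND false AND true = false
[1.1.1] NOT false = true
[1.1] NOT true = false
[1.2.3] false OR true = true
[1.2] false OR false OR true = true
[1] false OR true = true
[2.1.3] false OR false = false
[2.1] true AND false AND false = false
[2.2.2] false → false (antecedent false ⇒ implication holds) = true
[2.2.3.1] false OR false = false
[2.2.3] NOT false = true
[2.2] true AND true AND true = true
[2] false OR true = true
[root] true AND true = true
Overall: true → merged

Merged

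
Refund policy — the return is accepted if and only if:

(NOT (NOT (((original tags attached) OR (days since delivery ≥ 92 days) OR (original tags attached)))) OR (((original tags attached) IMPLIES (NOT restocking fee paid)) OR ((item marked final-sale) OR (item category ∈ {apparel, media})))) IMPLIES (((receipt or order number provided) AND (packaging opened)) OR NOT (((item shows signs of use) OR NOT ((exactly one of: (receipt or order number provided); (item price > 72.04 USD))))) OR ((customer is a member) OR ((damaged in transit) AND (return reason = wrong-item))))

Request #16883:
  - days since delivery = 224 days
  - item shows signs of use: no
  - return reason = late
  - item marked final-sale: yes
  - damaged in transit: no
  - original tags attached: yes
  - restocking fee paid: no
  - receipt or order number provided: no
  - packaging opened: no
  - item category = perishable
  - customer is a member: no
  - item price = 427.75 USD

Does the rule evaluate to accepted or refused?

Accepted

Atomic conditions:
  original tags attached: yes → true
  days since delivery ≥ 92 days: 224 ≥ 92 is true
  NOT restocking fee paid: no → true
  item marked final-sale: yes → true
  item category ∈ {apparel, media}: perishable is not in the set → false
  receipt or order number provided: no → false
  packaging opened: no → false
  item shows signs of use: no → false
  item price > 72.04 USD: 427.75 > 72.04 is true
  customer is a member: no → false
  damaged in transit: no → false
  return reason = wrong-item: late == wrong-item is false
Combine:
[1.1.1.1] true OR true OR true = true
[1.1.1] NOT true = false
[1.1] NOT false = true
[1.2.1] true → true = true
[1.2.2] true OR false = true
[1.2] true OR true = true
[1] true OR true = true
[2.1] false AND false = false
[2.2.1.2.1] exactly-one(false, true) = true
[2.2.1.2] NOT true = false
[2.2.1] false OR false = false
[2.2] NOT false = true
[2.3.2] false AND false = false
[2.3] false OR false = false
[2] false OR true OR false = true
[root] true → true = true
Overall: true → accepted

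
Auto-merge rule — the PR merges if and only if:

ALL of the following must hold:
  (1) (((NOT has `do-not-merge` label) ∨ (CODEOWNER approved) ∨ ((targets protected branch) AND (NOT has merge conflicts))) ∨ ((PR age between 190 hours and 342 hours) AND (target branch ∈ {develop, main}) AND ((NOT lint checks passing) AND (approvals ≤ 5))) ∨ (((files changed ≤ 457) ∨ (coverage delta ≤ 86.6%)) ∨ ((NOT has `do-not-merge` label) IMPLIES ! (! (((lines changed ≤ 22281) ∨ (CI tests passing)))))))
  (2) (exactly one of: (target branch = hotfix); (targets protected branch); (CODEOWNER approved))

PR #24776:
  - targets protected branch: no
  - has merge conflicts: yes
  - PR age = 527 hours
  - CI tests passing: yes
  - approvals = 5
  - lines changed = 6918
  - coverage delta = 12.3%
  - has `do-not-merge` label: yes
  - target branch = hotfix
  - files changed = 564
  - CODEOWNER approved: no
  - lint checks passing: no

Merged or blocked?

Merged

Atomic conditions:
  NOT has `do-not-merge` label: yes → false
  CODEOWNER approved: no → false
  targets protected branch: no → false
  NOT has merge conflicts: yes → false
  PR age between 190 hours and 342 hours: 527 in [190, 342] is false
  target branch ∈ {develop, main}: hotfix is not in the set → false
  NOT lint checks passing: no → true
  approvals ≤ 5: 5 ≤ 5 is true
  files changed ≤ 457: 564 ≤ 457 is false
  coverage delta ≤ 86.6%: 12.3 ≤ 86.6 is true
  lines changed ≤ 22281: 6918 ≤ 22281 is true
  CI tests passing: yes → true
  target branch = hotfix: hotfix == hotfix is true
Combine:
[1.1.3] false AND false = false
[1.1] false OR false OR false = false
[1.2.3] true AND true = true
[1.2] false AND false AND true = false
[1.3.1] false OR true = true
[1.3.2.2.1.1] true OR true = true
[1.3.2.2.1] NOT true = false
[1.3.2.2] NOT false = true
[1.3.2] false → true (antecedent false ⇒ implication holds) = true
[1.3] true OR true = true
[1] false OR false OR true = true
[2] exactly-one(true, false, false) = true
[root] true AND true = true
Overall: true → merged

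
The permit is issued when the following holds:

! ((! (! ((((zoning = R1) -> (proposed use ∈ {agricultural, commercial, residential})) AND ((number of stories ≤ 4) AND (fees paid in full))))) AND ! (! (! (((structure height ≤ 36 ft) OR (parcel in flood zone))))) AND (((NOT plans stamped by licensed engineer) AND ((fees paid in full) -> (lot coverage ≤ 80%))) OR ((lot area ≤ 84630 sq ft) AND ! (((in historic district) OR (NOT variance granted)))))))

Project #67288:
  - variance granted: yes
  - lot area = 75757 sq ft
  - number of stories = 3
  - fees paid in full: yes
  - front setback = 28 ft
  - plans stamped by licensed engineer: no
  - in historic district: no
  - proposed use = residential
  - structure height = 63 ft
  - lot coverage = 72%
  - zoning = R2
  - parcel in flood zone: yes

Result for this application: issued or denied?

Atomic conditions:
  zoning = R1: R2 == R1 is false
  proposed use ∈ {agricultural, commercial, residential}: residential is in the set → true
  number of stories ≤ 4: 3 ≤ 4 is true
  fees paid in full: yes → true
  structure height ≤ 36 ft: 63 ≤ 36 is false
  parcel in flood zone: yes → true
  NOT plans stamped by licensed engineer: no → true
  lot coverage ≤ 80%: 72 ≤ 80 is true
  lot area ≤ 84630 sq ft: 75757 ≤ 84630 is true
  in historic district: no → false
  NOT variance granted: yes → false
Combine:
[1.1.1.1.1] false → true (antecedent false ⇒ implication holds) = true
[1.1.1.1.2] true AND true = true
[1.1.1.1] true AND true = true
[1.1.1] NOT true = false
[1.1] NOT false = true
[1.2.1.1.1] false OR true = true
[1.2.1.1] NOT true = false
[1.2.1] NOT false = true
[1.2] NOT true = false
[1.3.1.2] true → true = true
[1.3.1] true AND true = true
[1.3.2.2.1] false OR false = false
[1.3.2.2] NOT false = true
[1.3.2] true AND true = true
[1.3] true OR true = true
[1] true AND false AND true = false
[root] NOT false = true
Overall: true → issued

Issued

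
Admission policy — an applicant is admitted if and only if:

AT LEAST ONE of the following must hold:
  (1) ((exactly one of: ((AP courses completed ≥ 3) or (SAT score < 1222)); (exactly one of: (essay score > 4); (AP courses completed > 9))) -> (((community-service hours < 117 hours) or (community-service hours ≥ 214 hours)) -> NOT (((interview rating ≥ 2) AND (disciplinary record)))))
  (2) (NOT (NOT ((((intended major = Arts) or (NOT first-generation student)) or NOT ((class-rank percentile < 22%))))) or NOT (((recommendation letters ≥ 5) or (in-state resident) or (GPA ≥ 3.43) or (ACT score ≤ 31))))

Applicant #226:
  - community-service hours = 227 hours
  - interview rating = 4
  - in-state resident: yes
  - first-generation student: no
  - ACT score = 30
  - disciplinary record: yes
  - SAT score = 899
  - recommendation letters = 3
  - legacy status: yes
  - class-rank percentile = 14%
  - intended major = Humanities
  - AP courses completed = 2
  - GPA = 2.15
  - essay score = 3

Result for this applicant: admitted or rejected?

Admitted

Atomic conditions:
  AP courses completed ≥ 3: 2 ≥ 3 is false
  SAT score < 1222: 899 < 1222 is true
  essay score > 4: 3 > 4 is false
  AP courses completed > 9: 2 > 9 is false
  community-service hours < 117 hours: 227 < 117 is false
  community-service hours ≥ 214 hours: 227 ≥ 214 is true
  interview rating ≥ 2: 4 ≥ 2 is true
  disciplinary record: yes → true
  intended major = Arts: Humanities == Arts is false
  NOT first-generation student: no → true
  class-rank percentile < 22%: 14 < 22 is true
  recommendation letters ≥ 5: 3 ≥ 5 is false
  in-state resident: yes → true
  GPA ≥ 3.43: 2.15 ≥ 3.43 is false
  ACT score ≤ 31: 30 ≤ 31 is true
Combine:
[1.1.1] false OR true = true
[1.1.2] exactly-one(false, false) = false
[1.1] exactly-one(true, false) = true
[1.2.1] false OR true = true
[1.2.2.1] true AND true = true
[1.2.2] NOT true = false
[1.2] true → false = false
[1] true → false = false
[2.1.1.1.1] false OR true = true
[2.1.1.1.2] NOT true = false
[2.1.1.1] true OR false = true
[2.1.1] NOT true = false
[2.1] NOT false = true
[2.2.1] false OR true OR false OR true = true
[2.2] NOT true = false
[2] true OR false = true
[root] false OR true = true
Overall: true → admitted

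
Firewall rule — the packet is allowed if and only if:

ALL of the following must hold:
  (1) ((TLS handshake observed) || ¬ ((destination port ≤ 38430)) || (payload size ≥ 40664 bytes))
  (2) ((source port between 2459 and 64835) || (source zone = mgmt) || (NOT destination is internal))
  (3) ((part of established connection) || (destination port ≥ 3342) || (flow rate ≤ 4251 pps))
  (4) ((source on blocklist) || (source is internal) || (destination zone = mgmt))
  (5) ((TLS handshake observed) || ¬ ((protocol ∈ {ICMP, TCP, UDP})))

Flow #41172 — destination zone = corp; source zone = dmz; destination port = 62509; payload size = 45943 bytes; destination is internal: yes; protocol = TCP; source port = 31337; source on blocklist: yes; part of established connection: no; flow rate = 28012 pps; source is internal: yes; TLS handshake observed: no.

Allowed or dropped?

Dropped

Atomic conditions:
  TLS handshake observed: no → false
  destination port ≤ 38430: 62509 ≤ 38430 is false
  payload size ≥ 40664 bytes: 45943 ≥ 40664 is true
  source port between 2459 and 64835: 31337 in [2459, 64835] is true
  source zone = mgmt: dmz == mgmt is false
  NOT destination is internal: yes → false
  part of established connection: no → false
  destination port ≥ 3342: 62509 ≥ 3342 is true
  flow rate ≤ 4251 pps: 28012 ≤ 4251 is false
  source on blocklist: yes → true
  source is internal: yes → true
  destination zone = mgmt: corp == mgmt is false
  protocol ∈ {ICMP, TCP, UDP}: TCP is in the set → true
Combine:
[1.2] NOT false = true
[1] false OR true OR true = true
[2] true OR false OR false = true
[3] false OR true OR false = true
[4] true OR true OR false = true
[5.2] NOT true = false
[5] false OR false = false
[root] true AND true AND true AND true AND false = false
Overall: false → dropped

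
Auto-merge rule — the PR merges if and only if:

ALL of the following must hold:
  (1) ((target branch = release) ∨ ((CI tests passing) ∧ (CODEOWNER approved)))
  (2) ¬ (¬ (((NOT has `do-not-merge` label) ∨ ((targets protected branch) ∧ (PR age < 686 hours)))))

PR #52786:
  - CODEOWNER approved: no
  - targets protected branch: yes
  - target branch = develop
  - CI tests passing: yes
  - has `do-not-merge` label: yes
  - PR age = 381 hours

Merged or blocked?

Atomic conditions:
  target branch = release: develop == release is false
  CI tests passing: yes → true
  CODEOWNER approved: no → false
  NOT has `do-not-merge` label: yes → false
  targets protected branch: yes → true
  PR age < 686 hours: 381 < 686 is true
Combine:
[1.2] true AND false = false
[1] false OR false = false
[2.1.1.2] true AND true = true
[2.1.1] false OR true = true
[2.1] NOT true = false
[2] NOT false = true
[root] false AND true = false
Overall: false → blocked

Blocked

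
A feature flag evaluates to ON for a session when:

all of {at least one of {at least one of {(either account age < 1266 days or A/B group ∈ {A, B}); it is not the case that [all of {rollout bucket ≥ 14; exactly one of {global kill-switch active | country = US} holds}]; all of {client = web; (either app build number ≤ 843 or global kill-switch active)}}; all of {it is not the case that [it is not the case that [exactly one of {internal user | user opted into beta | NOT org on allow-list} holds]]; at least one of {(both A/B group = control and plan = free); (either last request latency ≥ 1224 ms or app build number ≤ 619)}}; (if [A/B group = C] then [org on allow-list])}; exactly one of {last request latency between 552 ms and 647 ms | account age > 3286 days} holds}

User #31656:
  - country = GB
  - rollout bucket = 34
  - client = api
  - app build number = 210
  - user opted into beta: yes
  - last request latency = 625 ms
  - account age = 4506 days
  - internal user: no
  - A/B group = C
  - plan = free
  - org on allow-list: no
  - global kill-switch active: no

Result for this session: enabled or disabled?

Disabled

Atomic conditions:
  account age < 1266 days: 4506 < 1266 is false
  A/B group ∈ {A, B}: C is not in the set → false
  rollout bucket ≥ 14: 34 ≥ 14 is true
  global kill-switch active: no → false
  country = US: GB == US is false
  client = web: api == web is false
  app build number ≤ 843: 210 ≤ 843 is true
  internal user: no → false
  user opted into beta: yes → true
  NOT org on allow-list: no → true
  A/B group = control: C == control is false
  plan = free: free == free is true
  last request latency ≥ 1224 ms: 625 ≥ 1224 is false
  app build number ≤ 619: 210 ≤ 619 is true
  A/B group = C: C == C is true
  org on allow-list: no → false
  last request latency between 552 ms and 647 ms: 625 in [552, 647] is true
  account age > 3286 days: 4506 > 3286 is true
Combine:
[1.1.1] false OR false = false
[1.1.2.1.2] exactly-one(false, false) = false
[1.1.2.1] true AND false = false
[1.1.2] NOT false = true
[1.1.3.2] true OR false = true
[1.1.3] false AND true = false
[1.1] false OR true OR false = true
[1.2.1.1.1] exactly-one(false, true, true) = false
[1.2.1.1] NOT false = true
[1.2.1] NOT true = false
[1.2.2.1] false AND true = false
[1.2.2.2] false OR true = true
[1.2.2] false OR true = true
[1.2] false AND true = false
[1.3] true → false = false
[1] true OR false OR false = true
[2] exactly-one(true, true) = false
[root] true AND false = false
Overall: false → disabled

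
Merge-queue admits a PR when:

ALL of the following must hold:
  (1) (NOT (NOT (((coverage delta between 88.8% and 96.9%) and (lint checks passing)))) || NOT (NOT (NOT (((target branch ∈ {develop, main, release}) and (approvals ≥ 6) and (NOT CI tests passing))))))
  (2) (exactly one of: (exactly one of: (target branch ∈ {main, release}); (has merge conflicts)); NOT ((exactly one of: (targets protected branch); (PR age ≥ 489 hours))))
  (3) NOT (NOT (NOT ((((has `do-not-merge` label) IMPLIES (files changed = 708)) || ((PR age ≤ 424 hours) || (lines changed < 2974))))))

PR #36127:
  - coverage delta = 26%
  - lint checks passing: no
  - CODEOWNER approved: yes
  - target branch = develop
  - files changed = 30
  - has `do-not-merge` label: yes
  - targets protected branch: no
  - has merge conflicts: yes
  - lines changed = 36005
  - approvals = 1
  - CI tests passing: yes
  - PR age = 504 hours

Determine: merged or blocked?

Atomic conditions:
  coverage delta between 88.8% and 96.9%: 26 in [88.8, 96.9] is false
  lint checks passing: no → false
  target branch ∈ {develop, main, release}: develop is in the set → true
  approvals ≥ 6: 1 ≥ 6 is false
  NOT CI tests passing: yes → false
  target branch ∈ {main, release}: develop is not in the set → false
  has merge conflicts: yes → true
  targets protected branch: no → false
  PR age ≥ 489 hours: 504 ≥ 489 is true
  has `do-not-merge` label: yes → true
  files changed = 708: 30 == 708 is false
  PR age ≤ 424 hours: 504 ≤ 424 is false
  lines changed < 2974: 36005 < 2974 is false
Combine:
[1.1.1.1] false AND false = false
[1.1.1] NOT false = true
[1.1] NOT true = false
[1.2.1.1.1] true AND false AND false = false
[1.2.1.1] NOT false = true
[1.2.1] NOT true = false
[1.2] NOT false = true
[1] false OR true = true
[2.1] exactly-one(false, true) = true
[2.2.1] exactly-one(false, true) = true
[2.2] NOT true = false
[2] exactly-one(true, false) = true
[3.1.1.1.1] true → false = false
[3.1.1.1.2] false OR false = false
[3.1.1.1] false OR false = false
[3.1.1] NOT false = true
[3.1] NOT true = false
[3] NOT false = true
[root] true AND true AND true = true
Overall: true → merged

Merged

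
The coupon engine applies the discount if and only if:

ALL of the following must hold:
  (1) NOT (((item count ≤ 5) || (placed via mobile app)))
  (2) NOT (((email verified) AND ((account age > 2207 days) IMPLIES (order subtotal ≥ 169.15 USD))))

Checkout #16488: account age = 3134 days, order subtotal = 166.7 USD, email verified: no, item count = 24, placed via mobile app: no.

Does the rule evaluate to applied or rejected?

Atomic conditions:
  item count ≤ 5: 24 ≤ 5 is false
  placed via mobile app: no → false
  email verified: no → false
  account age > 2207 days: 3134 > 2207 is true
  order subtotal ≥ 169.15 USD: 166.7 ≥ 169.15 is false
Combine:
[1.1] false OR false = false
[1] NOT false = true
[2.1.2] true → false = false
[2.1] false AND false = false
[2] NOT false = true
[root] true AND true = true
Overall: true → applied

Applied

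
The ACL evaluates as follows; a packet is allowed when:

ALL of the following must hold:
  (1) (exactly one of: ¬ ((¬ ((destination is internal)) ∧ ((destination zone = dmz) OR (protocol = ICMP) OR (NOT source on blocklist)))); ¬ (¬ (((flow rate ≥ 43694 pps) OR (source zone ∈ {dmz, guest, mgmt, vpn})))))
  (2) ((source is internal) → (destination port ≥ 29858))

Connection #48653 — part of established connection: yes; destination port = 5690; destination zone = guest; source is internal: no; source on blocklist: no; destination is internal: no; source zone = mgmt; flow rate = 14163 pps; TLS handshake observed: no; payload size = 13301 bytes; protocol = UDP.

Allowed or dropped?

Allowed

Atomic conditions:
  destination is internal: no → false
  destination zone = dmz: guest == dmz is false
  protocol = ICMP: UDP == ICMP is false
  NOT source on blocklist: no → true
  flow rate ≥ 43694 pps: 14163 ≥ 43694 is false
  source zone ∈ {dmz, guest, mgmt, vpn}: mgmt is in the set → true
  source is internal: no → false
  destination port ≥ 29858: 5690 ≥ 29858 is false
Combine:
[1.1.1.1] NOT false = true
[1.1.1.2] false OR false OR true = true
[1.1.1] true AND true = true
[1.1] NOT true = false
[1.2.1.1] false OR true = true
[1.2.1] NOT true = false
[1.2] NOT false = true
[1] exactly-one(false, true) = true
[2] false → false (antecedent false ⇒ implication holds) = true
[root] true AND true = true
Overall: true → allowed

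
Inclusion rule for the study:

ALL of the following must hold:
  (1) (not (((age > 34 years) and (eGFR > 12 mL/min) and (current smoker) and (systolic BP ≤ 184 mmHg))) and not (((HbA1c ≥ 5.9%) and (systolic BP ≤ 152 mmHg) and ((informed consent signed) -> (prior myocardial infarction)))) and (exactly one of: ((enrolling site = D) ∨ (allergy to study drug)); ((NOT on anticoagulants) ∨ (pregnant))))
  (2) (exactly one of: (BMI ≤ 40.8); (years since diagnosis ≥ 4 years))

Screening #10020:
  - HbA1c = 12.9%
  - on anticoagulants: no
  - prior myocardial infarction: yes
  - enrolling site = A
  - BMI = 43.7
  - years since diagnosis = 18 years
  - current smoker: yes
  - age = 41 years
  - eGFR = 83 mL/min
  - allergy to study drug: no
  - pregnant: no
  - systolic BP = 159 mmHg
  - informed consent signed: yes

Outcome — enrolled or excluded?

Atomic conditions:
  age > 34 years: 41 > 34 is true
  eGFR > 12 mL/min: 83 > 12 is true
  current smoker: yes → true
  systolic BP ≤ 184 mmHg: 159 ≤ 184 is true
  HbA1c ≥ 5.9%: 12.9 ≥ 5.9 is true
  systolic BP ≤ 152 mmHg: 159 ≤ 152 is false
  informed consent signed: yes → true
  prior myocardial infarction: yes → true
  enrolling site = D: A == D is false
  allergy to study drug: no → false
  NOT on anticoagulants: no → true
  pregnant: no → false
  BMI ≤ 40.8: 43.7 ≤ 40.8 is false
  years since diagnosis ≥ 4 years: 18 ≥ 4 is true
Combine:
[1.1.1] true AND true AND true AND true = true
[1.1] NOT true = false
[1.2.1.3] true → true = true
[1.2.1] true AND false AND true = false
[1.2] NOT false = true
[1.3.1] false OR false = false
[1.3.2] true OR false = true
[1.3] exactly-one(false, true) = true
[1] false AND true AND true = false
[2] exactly-one(false, true) = true
[root] false AND true = false
Overall: false → excluded

Excluded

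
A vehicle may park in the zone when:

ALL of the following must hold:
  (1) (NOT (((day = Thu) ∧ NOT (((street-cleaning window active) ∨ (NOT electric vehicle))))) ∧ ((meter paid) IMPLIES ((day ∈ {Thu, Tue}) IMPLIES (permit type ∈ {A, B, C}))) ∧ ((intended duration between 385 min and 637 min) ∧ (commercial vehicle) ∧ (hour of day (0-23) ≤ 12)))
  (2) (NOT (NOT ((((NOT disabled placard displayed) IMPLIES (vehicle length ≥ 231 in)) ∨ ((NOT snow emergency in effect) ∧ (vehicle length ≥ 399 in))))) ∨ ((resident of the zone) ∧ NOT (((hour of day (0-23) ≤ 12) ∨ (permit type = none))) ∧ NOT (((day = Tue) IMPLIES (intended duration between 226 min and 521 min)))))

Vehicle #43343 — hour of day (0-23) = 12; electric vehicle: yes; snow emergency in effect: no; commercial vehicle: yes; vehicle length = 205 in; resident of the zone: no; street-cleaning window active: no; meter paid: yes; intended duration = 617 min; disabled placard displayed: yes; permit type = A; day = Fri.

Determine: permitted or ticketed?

Permitted

Atomic conditions:
  day = Thu: Fri == Thu is false
  street-cleaning window active: no → false
  NOT electric vehicle: yes → false
  meter paid: yes → true
  day ∈ {Thu, Tue}: Fri is not in the set → false
  permit type ∈ {A, B, C}: A is in the set → true
  intended duration between 385 min and 637 min: 617 in [385, 637] is true
  commercial vehicle: yes → true
  hour of day (0-23) ≤ 12: 12 ≤ 12 is true
  NOT disabled placard displayed: yes → false
  vehicle length ≥ 231 in: 205 ≥ 231 is false
  NOT snow emergency in effect: no → true
  vehicle length ≥ 399 in: 205 ≥ 399 is false
  resident of the zone: no → false
  permit type = none: A == none is false
  day = Tue: Fri == Tue is false
  intended duration between 226 min and 521 min: 617 in [226, 521] is false
Combine:
[1.1.1.2.1] false OR false = false
[1.1.1.2] NOT false = true
[1.1.1] false AND true = false
[1.1] NOT false = true
[1.2.2] false → true (antecedent false ⇒ implication holds) = true
[1.2] true → true = true
[1.3] true AND true AND true = true
[1] true AND true AND true = true
[2.1.1.1.1] false → false (antecedent false ⇒ implication holds) = true
[2.1.1.1.2] true AND false = false
[2.1.1.1] true OR false = true
[2.1.1] NOT true = false
[2.1] NOT false = true
[2.2.2.1] true OR false = true
[2.2.2] NOT true = false
[2.2.3.1] false → false (antecedent false ⇒ implication holds) = true
[2.2.3] NOT true = false
[2.2] false AND false AND false = false
[2] true OR false = true
[root] true AND true = true
Overall: true → permitted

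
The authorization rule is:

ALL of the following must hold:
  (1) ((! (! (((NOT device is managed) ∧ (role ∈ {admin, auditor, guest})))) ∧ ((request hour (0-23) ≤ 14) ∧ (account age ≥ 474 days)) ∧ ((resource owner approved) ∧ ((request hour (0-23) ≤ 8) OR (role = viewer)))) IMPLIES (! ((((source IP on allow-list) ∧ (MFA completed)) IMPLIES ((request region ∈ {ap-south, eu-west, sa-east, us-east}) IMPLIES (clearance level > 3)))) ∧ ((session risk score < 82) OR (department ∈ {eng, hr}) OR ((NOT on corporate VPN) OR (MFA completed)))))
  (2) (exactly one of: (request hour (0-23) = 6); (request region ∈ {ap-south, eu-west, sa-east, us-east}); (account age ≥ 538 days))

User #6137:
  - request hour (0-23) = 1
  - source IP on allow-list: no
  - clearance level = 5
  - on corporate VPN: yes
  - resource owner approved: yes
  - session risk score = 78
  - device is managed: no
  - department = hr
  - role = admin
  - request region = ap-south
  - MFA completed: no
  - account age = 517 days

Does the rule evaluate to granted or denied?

Denied

Atomic conditions:
  NOT device is managed: no → true
  role ∈ {admin, auditor, guest}: admin is in the set → true
  request hour (0-23) ≤ 14: 1 ≤ 14 is true
  account age ≥ 474 days: 517 ≥ 474 is true
  resource owner approved: yes → true
  request hour (0-23) ≤ 8: 1 ≤ 8 is true
  role = viewer: admin == viewer is false
  source IP on allow-list: no → false
  MFA completed: no → false
  request region ∈ {ap-south, eu-west, sa-east, us-east}: ap-south is in the set → true
  clearance level > 3: 5 > 3 is true
  session risk score < 82: 78 < 82 is true
  department ∈ {eng, hr}: hr is in the set → true
  NOT on corporate VPN: yes → false
  request hour (0-23) = 6: 1 == 6 is false
  account age ≥ 538 days: 517 ≥ 538 is false
Combine:
[1.1.1.1.1] true AND true = true
[1.1.1.1] NOT true = false
[1.1.1] NOT false = true
[1.1.2] true AND true = true
[1.1.3.2] true OR false = true
[1.1.3] true AND true = true
[1.1] true AND true AND true = true
[1.2.1.1.1] false AND false = false
[1.2.1.1.2] true → true = true
[1.2.1.1] false → true (antecedent false ⇒ implication holds) = true
[1.2.1] NOT true = false
[1.2.2.3] false OR false = false
[1.2.2] true OR true OR false = true
[1.2] false AND true = false
[1] true → false = false
[2] exactly-one(false, true, false) = true
[root] false AND true = false
Overall: false → denied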